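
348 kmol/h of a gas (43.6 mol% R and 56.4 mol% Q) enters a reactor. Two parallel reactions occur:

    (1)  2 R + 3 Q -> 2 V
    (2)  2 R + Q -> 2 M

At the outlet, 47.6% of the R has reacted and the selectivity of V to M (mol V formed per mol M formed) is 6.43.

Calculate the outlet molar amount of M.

Conversion of R: R consumed = 0.476 × 151.7 = 72.22 kmol/h = 2ξ₁ + 2ξ₂.
Selectivity: 2ξ₁ / (2ξ₂) = 6.43 → ξ₁ = 6.43 ξ₂.
Substitute: (2·6.43 + 2) ξ₂ = 72.22 → ξ₂ = 4.86 kmol/h, ξ₁ = 31.25 kmol/h.
Outlet amounts (n = n₀ + Σ ν·ξ):
  R: 151.7 − 2(31.25) − 2(4.86) = 79.51
  Q: 196.3 − 3(31.25) − 1(4.86) = 97.66
  V: 0 + 2(31.25) = 62.5
  M: 0 + 2(4.86) = 9.72

9.72 kmol/h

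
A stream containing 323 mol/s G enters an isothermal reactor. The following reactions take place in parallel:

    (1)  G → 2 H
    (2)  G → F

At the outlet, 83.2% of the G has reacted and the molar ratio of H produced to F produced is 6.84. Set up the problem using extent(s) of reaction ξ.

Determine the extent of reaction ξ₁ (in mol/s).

Conversion of G: G consumed = 0.832 × 323 = 268.7 mol/s = 1ξ₁ + 1ξ₂.
Selectivity: 2ξ₁ / (1ξ₂) = 6.84 → ξ₁ = 3.42 ξ₂.
Substitute: (1·3.42 + 1) ξ₂ = 268.7 → ξ₂ = 60.8 mol/s, ξ₁ = 207.9 mol/s.
Outlet amounts (n = n₀ + Σ ν·ξ):
  G: 323 − 1(207.9) − 1(60.8) = 54.26
  H: 0 + 2(207.9) = 415.9
  F: 0 + 1(60.8) = 60.8

ξ₁ = 208 mol/s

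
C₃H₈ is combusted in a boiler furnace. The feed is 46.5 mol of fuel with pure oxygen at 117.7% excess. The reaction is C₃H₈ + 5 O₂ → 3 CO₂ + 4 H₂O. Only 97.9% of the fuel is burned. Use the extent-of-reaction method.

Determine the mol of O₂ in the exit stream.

Stoichiometric O₂ = 5 × 46.5 = 232.5 mol; O₂ fed = 232.5 × 2.177 = 506.2 mol.
Fuel reacted = 0.979 × 46.5 → ξ = 45.52 mol.
Outlet (n = n₀ + ν ξ):
  C₃H₈: 46.5 − 1(45.52) = 0.9765
  O₂: 506.2 − 5(45.52) = 278.5
  CO₂: 0 + 3(45.52) = 136.6
  H₂O: 0 + 4(45.52) = 182.1

279 mol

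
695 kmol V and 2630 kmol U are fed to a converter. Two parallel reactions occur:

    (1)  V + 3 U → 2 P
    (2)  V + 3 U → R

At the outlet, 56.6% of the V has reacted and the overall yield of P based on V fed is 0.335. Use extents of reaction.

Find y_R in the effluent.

Yield of P: 2ξ₁ / 695 = 0.335 → ξ₁ = 116.4 kmol.
Conversion of V: 1ξ₁ + 1ξ₂ = 0.566 × 695 = 393.4 → ξ₂ = 277 kmol.
Outlet amounts (n = n₀ + Σ ν·ξ):
  V: 695 − 1(116.4) − 1(277) = 301.6
  U: 2630 − 3(116.4) − 3(277) = 1450
  P: 0 + 2(116.4) = 232.8
  R: 0 + 1(277) = 277
Total out = 2261 kmol; y_R = 277 / 2261 = 0.1225.

0.122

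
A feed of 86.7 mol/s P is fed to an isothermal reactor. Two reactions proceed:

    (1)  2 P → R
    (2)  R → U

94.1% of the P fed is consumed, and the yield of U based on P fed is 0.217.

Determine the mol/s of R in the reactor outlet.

Conversion of P: P consumed = 2ξ₁ = 0.941 × 86.7 → ξ₁ = 40.79 mol/s.
Yield of U: 1ξ₂ / 86.7 = 0.217 → ξ₂ = 18.81 mol/s.
Outlet amounts (n = n₀ + Σ ν·ξ):
  P: 86.7 − 2(40.79) = 5.115
  R: 0 + 1(40.79) − 1(18.81) = 21.98
  U: 0 + 1(18.81) = 18.81

22 mol/s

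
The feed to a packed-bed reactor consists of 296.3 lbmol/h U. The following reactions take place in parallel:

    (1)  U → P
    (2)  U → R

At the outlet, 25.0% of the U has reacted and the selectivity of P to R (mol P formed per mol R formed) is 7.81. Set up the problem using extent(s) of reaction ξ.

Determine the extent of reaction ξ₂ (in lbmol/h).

Conversion of U: U consumed = 0.25 × 296.3 = 74.08 lbmol/h = 1ξ₁ + 1ξ₂.
Selectivity: 1ξ₁ / (1ξ₂) = 7.81 → ξ₁ = 7.81 ξ₂.
Substitute: (1·7.81 + 1) ξ₂ = 74.08 → ξ₂ = 8.408 lbmol/h, ξ₁ = 65.67 lbmol/h.
Outlet amounts (n = n₀ + Σ ν·ξ):
  U: 296.3 − 1(65.67) − 1(8.408) = 222.2
  P: 0 + 1(65.67) = 65.67
  R: 0 + 1(8.408) = 8.408

ξ₂ = 8.41 lbmol/h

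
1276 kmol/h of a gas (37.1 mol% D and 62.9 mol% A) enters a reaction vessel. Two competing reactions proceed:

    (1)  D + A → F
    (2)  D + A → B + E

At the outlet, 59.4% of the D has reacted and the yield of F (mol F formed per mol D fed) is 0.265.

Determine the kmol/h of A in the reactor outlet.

Yield of F: 1ξ₁ / 473.4 = 0.265 → ξ₁ = 125.4 kmol/h.
Conversion of D: 1ξ₁ + 1ξ₂ = 0.594 × 473.4 = 281.2 → ξ₂ = 155.7 kmol/h.
Outlet amounts (n = n₀ + Σ ν·ξ):
  D: 473.4 − 1(125.4) − 1(155.7) = 192.2
  A: 802.6 − 1(125.4) − 1(155.7) = 521.4
  F: 0 + 1(125.4) = 125.4
  B: 0 + 1(155.7) = 155.7
  E: 0 + 1(155.7) = 155.7

521 kmol/h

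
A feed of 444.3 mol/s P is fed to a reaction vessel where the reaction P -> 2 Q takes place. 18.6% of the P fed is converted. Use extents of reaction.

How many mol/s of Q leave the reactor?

P reacted = 0.186 × 444.3 = 82.64 mol/s; ν_P = −1, so ξ = 82.64/1 = 82.64 mol/s.
Outlet amounts (n = n₀ + ν ξ):
  P: 444.3 − 1(82.64) = 361.7
  Q: 0 + 2(82.64) = 165.3

165 mol/s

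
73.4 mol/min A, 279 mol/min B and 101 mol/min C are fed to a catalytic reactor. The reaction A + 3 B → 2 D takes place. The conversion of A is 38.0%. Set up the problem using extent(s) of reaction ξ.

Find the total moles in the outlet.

398 mol/min

A reacted = 0.38 × 73.4 = 27.89 mol/min; ν_A = −1, so ξ = 27.89/1 = 27.89 mol/min.
Outlet amounts (n = n₀ + ν ξ):
  A: 73.4 − 1(27.89) = 45.51
  B: 279 − 3(27.89) = 195.3
  D: 0 + 2(27.89) = 55.78
  C: 101 (inert)
Total out = 45.51 + 195.3 + 55.78 + 101 = 397.6 mol/min.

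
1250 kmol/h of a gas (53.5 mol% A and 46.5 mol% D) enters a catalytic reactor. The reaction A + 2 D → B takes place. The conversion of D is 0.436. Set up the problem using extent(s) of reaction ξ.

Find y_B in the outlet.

0.127

D reacted = 0.436 × 581.2 = 253.4 kmol/h; ν_D = −2, so ξ = 253.4/2 = 126.7 kmol/h.
Outlet amounts (n = n₀ + ν ξ):
  A: 668.8 − 1(126.7) = 542
  D: 581.2 − 2(126.7) = 327.8
  B: 0 + 1(126.7) = 126.7
Total out = 996.6 kmol/h; y_B = 126.7 / 996.6 = 0.1271.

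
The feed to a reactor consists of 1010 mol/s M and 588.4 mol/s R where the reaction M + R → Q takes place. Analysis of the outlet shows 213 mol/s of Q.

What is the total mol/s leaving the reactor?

For Q: n = n₀ + 1ξ → 213 = 0 + 1ξ, giving ξ = 213 mol/s.
Outlet amounts (n = n₀ + ν ξ):
  M: 1010 − 1(213) = 797
  R: 588.4 − 1(213) = 375.4
  Q: 0 + 1(213) = 213
Total out = 797 + 375.4 + 213 = 1385 mol/s.

1390 mol/s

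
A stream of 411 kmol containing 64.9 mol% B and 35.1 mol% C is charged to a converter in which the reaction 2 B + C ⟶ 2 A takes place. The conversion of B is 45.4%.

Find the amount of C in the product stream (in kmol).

83.7 kmol

B reacted = 0.454 × 266.7 = 121.1 kmol; ν_B = −2, so ξ = 121.1/2 = 60.55 kmol.
Outlet amounts (n = n₀ + ν ξ):
  B: 266.7 − 2(60.55) = 145.6
  C: 144.3 − 1(60.55) = 83.71
  A: 0 + 2(60.55) = 121.1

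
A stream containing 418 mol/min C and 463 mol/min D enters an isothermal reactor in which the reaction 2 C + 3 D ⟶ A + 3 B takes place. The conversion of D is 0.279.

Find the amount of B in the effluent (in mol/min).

129 mol/min

D reacted = 0.279 × 463 = 129.2 mol/min; ν_D = −3, so ξ = 129.2/3 = 43.06 mol/min.
Outlet amounts (n = n₀ + ν ξ):
  C: 418 − 2(43.06) = 331.9
  D: 463 − 3(43.06) = 333.8
  A: 0 + 1(43.06) = 43.06
  B: 0 + 3(43.06) = 129.2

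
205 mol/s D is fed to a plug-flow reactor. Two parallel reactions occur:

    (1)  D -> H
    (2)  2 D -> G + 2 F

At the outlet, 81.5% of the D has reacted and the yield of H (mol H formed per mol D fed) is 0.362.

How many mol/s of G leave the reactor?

Yield of H: 1ξ₁ / 205 = 0.362 → ξ₁ = 74.21 mol/s.
Conversion of D: 1ξ₁ + 2ξ₂ = 0.815 × 205 = 167.1 → ξ₂ = 46.43 mol/s.
Outlet amounts (n = n₀ + Σ ν·ξ):
  D: 205 − 1(74.21) − 2(46.43) = 37.93
  H: 0 + 1(74.21) = 74.21
  G: 0 + 1(46.43) = 46.43
  F: 0 + 2(46.43) = 92.86

46.4 mol/s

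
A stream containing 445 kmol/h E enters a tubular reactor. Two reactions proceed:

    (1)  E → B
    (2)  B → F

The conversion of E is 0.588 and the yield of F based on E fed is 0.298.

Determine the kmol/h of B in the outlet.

129 kmol/h

Conversion of E: E consumed = 1ξ₁ = 0.588 × 445 → ξ₁ = 261.7 kmol/h.
Yield of F: 1ξ₂ / 445 = 0.298 → ξ₂ = 132.6 kmol/h.
Outlet amounts (n = n₀ + Σ ν·ξ):
  E: 445 − 1(261.7) = 183.3
  B: 0 + 1(261.7) − 1(132.6) = 129
  F: 0 + 1(132.6) = 132.6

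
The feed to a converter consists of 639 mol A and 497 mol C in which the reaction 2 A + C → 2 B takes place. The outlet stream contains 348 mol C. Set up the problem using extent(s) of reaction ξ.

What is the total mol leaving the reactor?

987 mol

For C: n = n₀ − 1ξ → 348 = 497 − 1ξ, giving ξ = 149 mol.
Outlet amounts (n = n₀ + ν ξ):
  A: 639 − 2(149) = 341
  C: 497 − 1(149) = 348
  B: 0 + 2(149) = 298
Total out = 341 + 348 + 298 = 987 mol.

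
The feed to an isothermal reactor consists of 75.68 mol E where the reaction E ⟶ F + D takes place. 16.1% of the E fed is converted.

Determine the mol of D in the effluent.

E reacted = 0.161 × 75.68 = 12.18 mol; ν_E = −1, so ξ = 12.18/1 = 12.18 mol.
Outlet amounts (n = n₀ + ν ξ):
  E: 75.68 − 1(12.18) = 63.5
  F: 0 + 1(12.18) = 12.18
  D: 0 + 1(12.18) = 12.18

12.2 mol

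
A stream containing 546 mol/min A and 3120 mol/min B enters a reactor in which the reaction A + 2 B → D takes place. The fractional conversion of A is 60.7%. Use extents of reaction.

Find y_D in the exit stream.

A reacted = 0.607 × 546 = 331.4 mol/min; ν_A = −1, so ξ = 331.4/1 = 331.4 mol/min.
Outlet amounts (n = n₀ + ν ξ):
  A: 546 − 1(331.4) = 214.6
  B: 3120 − 2(331.4) = 2457
  D: 0 + 1(331.4) = 331.4
Total out = 3003 mol/min; y_D = 331.4 / 3003 = 0.1104.

0.11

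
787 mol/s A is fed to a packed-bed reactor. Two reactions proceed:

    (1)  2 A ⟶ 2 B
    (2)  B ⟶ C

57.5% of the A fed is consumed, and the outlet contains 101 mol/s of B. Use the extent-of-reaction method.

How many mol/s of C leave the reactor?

352 mol/s

Conversion of A: A consumed = 2ξ₁ = 0.575 × 787 → ξ₁ = 226.3 mol/s.
B balance: n_B = 0 + 2ξ₁ − 1ξ₂ = 101 → ξ₂ = (2·226.3 − 101)/1 = 351.5 mol/s.
Outlet amounts (n = n₀ + Σ ν·ξ):
  A: 787 − 2(226.3) = 334.5
  B: 0 + 2(226.3) − 1(351.5) = 101
  C: 0 + 1(351.5) = 351.5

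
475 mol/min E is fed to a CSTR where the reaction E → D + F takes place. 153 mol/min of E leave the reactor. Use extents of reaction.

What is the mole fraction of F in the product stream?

For E: n = n₀ − 1ξ → 153 = 475 − 1ξ, giving ξ = 322 mol/min.
Outlet amounts (n = n₀ + ν ξ):
  E: 475 − 1(322) = 153
  D: 0 + 1(322) = 322
  F: 0 + 1(322) = 322
Total out = 797 mol/min; y_F = 322 / 797 = 0.404.

0.404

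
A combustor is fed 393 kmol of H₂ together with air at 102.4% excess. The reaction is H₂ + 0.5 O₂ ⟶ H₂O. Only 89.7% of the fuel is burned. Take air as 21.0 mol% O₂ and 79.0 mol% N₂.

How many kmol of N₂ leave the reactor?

1500 kmol

Stoichiometric O₂ = 0.5 × 393 = 196.5 kmol; O₂ fed = 196.5 × 2.024 = 397.7 kmol.
N₂ fed = 397.7 × 79/21 = 1496 kmol.
Fuel reacted = 0.897 × 393 → ξ = 352.5 kmol.
Outlet (n = n₀ + ν ξ):
  H₂: 393 − 1(352.5) = 40.48
  O₂: 397.7 − 0.5(352.5) = 221.5
  N₂: 1496 (inert)
  H₂O: 0 + 1(352.5) = 352.5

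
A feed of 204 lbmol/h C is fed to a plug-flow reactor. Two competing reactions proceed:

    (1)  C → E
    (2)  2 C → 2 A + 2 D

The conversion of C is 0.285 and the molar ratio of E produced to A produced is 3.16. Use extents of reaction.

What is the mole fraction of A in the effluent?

0.0641

Conversion of C: C consumed = 0.285 × 204 = 58.14 lbmol/h = 1ξ₁ + 2ξ₂.
Selectivity: 1ξ₁ / (2ξ₂) = 3.16 → ξ₁ = 6.32 ξ₂.
Substitute: (1·6.32 + 2) ξ₂ = 58.14 → ξ₂ = 6.988 lbmol/h, ξ₁ = 44.16 lbmol/h.
Outlet amounts (n = n₀ + Σ ν·ξ):
  C: 204 − 1(44.16) − 2(6.988) = 145.9
  E: 0 + 1(44.16) = 44.16
  A: 0 + 2(6.988) = 13.98
  D: 0 + 2(6.988) = 13.98
Total out = 218 lbmol/h; y_A = 13.98 / 218 = 0.06412.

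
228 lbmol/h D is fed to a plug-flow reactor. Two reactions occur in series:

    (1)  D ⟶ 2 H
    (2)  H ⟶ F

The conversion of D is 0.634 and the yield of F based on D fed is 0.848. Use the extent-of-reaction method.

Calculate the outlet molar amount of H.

95.8 lbmol/h

Conversion of D: D consumed = 1ξ₁ = 0.634 × 228 → ξ₁ = 144.6 lbmol/h.
Yield of F: 1ξ₂ / 228 = 0.848 → ξ₂ = 193.3 lbmol/h.
Outlet amounts (n = n₀ + Σ ν·ξ):
  D: 228 − 1(144.6) = 83.45
  H: 0 + 2(144.6) − 1(193.3) = 95.76
  F: 0 + 1(193.3) = 193.3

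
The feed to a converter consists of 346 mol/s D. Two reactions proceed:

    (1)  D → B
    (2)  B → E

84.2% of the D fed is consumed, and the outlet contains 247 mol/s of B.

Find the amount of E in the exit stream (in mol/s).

44.3 mol/s

Conversion of D: D consumed = 1ξ₁ = 0.842 × 346 → ξ₁ = 291.3 mol/s.
B balance: n_B = 0 + 1ξ₁ − 1ξ₂ = 247 → ξ₂ = (1·291.3 − 247)/1 = 44.33 mol/s.
Outlet amounts (n = n₀ + Σ ν·ξ):
  D: 346 − 1(291.3) = 54.67
  B: 0 + 1(291.3) − 1(44.33) = 247
  E: 0 + 1(44.33) = 44.33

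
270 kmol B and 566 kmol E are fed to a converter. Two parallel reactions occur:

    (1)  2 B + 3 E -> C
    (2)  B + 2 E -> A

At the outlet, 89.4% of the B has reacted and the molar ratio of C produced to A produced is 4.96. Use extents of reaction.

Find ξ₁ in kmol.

Conversion of B: B consumed = 0.894 × 270 = 241.4 kmol = 2ξ₁ + 1ξ₂.
Selectivity: 1ξ₁ / (1ξ₂) = 4.96 → ξ₁ = 4.96 ξ₂.
Substitute: (2·4.96 + 1) ξ₂ = 241.4 → ξ₂ = 22.1 kmol, ξ₁ = 109.6 kmol.
Outlet amounts (n = n₀ + Σ ν·ξ):
  B: 270 − 2(109.6) − 1(22.1) = 28.62
  E: 566 − 3(109.6) − 2(22.1) = 192.9
  C: 0 + 1(109.6) = 109.6
  A: 0 + 1(22.1) = 22.1

ξ₁ = 110 kmol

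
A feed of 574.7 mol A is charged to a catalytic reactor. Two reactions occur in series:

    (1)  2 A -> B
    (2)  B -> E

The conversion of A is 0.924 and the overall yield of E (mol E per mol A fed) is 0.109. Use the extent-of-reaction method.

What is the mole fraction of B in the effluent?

Conversion of A: A consumed = 2ξ₁ = 0.924 × 574.7 → ξ₁ = 265.5 mol.
Yield of E: 1ξ₂ / 574.7 = 0.109 → ξ₂ = 62.64 mol.
Outlet amounts (n = n₀ + Σ ν·ξ):
  A: 574.7 − 2(265.5) = 43.68
  B: 0 + 1(265.5) − 1(62.64) = 202.9
  E: 0 + 1(62.64) = 62.64
Total out = 309.2 mol; y_B = 202.9 / 309.2 = 0.6561.

0.656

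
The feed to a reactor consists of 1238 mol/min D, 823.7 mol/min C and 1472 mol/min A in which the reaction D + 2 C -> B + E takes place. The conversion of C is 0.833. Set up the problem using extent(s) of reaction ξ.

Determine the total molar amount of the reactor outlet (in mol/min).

3190 mol/min

C reacted = 0.833 × 823.7 = 686.1 mol/min; ν_C = −2, so ξ = 686.1/2 = 343.1 mol/min.
Outlet amounts (n = n₀ + ν ξ):
  D: 1238 − 1(343.1) = 894.9
  C: 823.7 − 2(343.1) = 137.6
  B: 0 + 1(343.1) = 343.1
  E: 0 + 1(343.1) = 343.1
  A: 1472 (inert)
Total out = 894.9 + 137.6 + 343.1 + 343.1 + 1472 = 3191 mol/min.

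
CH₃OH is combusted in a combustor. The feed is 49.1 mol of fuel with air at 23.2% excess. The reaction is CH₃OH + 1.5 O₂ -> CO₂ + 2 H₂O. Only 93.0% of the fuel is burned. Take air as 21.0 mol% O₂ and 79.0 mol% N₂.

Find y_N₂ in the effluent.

0.677

Stoichiometric O₂ = 1.5 × 49.1 = 73.65 mol; O₂ fed = 73.65 × 1.232 = 90.74 mol.
N₂ fed = 90.74 × 79/21 = 341.3 mol.
Fuel reacted = 0.93 × 49.1 → ξ = 45.66 mol.
Outlet (n = n₀ + ν ξ):
  CH₃OH: 49.1 − 1(45.66) = 3.437
  O₂: 90.74 − 1.5(45.66) = 22.24
  N₂: 341.3 (inert)
  CO₂: 0 + 1(45.66) = 45.66
  H₂O: 0 + 2(45.66) = 91.33
Total out = 504 mol; y_N₂ = 341.3 / 504 = 0.6773.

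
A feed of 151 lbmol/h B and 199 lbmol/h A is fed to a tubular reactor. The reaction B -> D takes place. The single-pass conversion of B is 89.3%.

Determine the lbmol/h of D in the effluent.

135 lbmol/h

B reacted = 0.893 × 151 = 134.8 lbmol/h; ν_B = −1, so ξ = 134.8/1 = 134.8 lbmol/h.
Outlet amounts (n = n₀ + ν ξ):
  B: 151 − 1(134.8) = 16.16
  D: 0 + 1(134.8) = 134.8
  A: 199 (inert)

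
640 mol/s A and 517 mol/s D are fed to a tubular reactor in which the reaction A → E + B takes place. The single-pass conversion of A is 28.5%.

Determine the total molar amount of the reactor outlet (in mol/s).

A reacted = 0.285 × 640 = 182.4 mol/s; ν_A = −1, so ξ = 182.4/1 = 182.4 mol/s.
Outlet amounts (n = n₀ + ν ξ):
  A: 640 − 1(182.4) = 457.6
  E: 0 + 1(182.4) = 182.4
  B: 0 + 1(182.4) = 182.4
  D: 517 (inert)
Total out = 457.6 + 182.4 + 182.4 + 517 = 1339 mol/s.

1340 mol/s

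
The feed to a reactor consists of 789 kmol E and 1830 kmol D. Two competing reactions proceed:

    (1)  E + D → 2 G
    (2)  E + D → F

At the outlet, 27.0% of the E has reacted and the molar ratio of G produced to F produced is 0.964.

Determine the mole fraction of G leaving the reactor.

0.056

Conversion of E: E consumed = 0.27 × 789 = 213 kmol = 1ξ₁ + 1ξ₂.
Selectivity: 2ξ₁ / (1ξ₂) = 0.964 → ξ₁ = 0.482 ξ₂.
Substitute: (1·0.482 + 1) ξ₂ = 213 → ξ₂ = 143.7 kmol, ξ₁ = 69.29 kmol.
Outlet amounts (n = n₀ + Σ ν·ξ):
  E: 789 − 1(69.29) − 1(143.7) = 576
  D: 1830 − 1(69.29) − 1(143.7) = 1617
  G: 0 + 2(69.29) = 138.6
  F: 0 + 1(143.7) = 143.7
Total out = 2475 kmol; y_G = 138.6 / 2475 = 0.05598.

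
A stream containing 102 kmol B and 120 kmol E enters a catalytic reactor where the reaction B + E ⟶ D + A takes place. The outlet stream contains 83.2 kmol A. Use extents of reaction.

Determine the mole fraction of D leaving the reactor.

For A: n = n₀ + 1ξ → 83.2 = 0 + 1ξ, giving ξ = 83.2 kmol.
Outlet amounts (n = n₀ + ν ξ):
  B: 102 − 1(83.2) = 18.8
  E: 120 − 1(83.2) = 36.8
  D: 0 + 1(83.2) = 83.2
  A: 0 + 1(83.2) = 83.2
Total out = 222 kmol; y_D = 83.2 / 222 = 0.3748.

0.375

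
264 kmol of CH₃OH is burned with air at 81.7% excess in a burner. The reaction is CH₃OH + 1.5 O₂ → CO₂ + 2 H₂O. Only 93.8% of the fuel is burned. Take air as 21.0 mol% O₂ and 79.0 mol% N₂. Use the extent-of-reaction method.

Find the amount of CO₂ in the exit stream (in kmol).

248 kmol

Stoichiometric O₂ = 1.5 × 264 = 396 kmol; O₂ fed = 396 × 1.817 = 719.5 kmol.
N₂ fed = 719.5 × 79/21 = 2707 kmol.
Fuel reacted = 0.938 × 264 → ξ = 247.6 kmol.
Outlet (n = n₀ + ν ξ):
  CH₃OH: 264 − 1(247.6) = 16.37
  O₂: 719.5 − 1.5(247.6) = 348.1
  N₂: 2707 (inert)
  CO₂: 0 + 1(247.6) = 247.6
  H₂O: 0 + 2(247.6) = 495.3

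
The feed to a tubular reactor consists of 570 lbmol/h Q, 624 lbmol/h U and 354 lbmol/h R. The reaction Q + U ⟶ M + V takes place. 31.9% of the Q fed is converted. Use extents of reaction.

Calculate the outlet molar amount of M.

182 lbmol/h

Q reacted = 0.319 × 570 = 181.8 lbmol/h; ν_Q = −1, so ξ = 181.8/1 = 181.8 lbmol/h.
Outlet amounts (n = n₀ + ν ξ):
  Q: 570 − 1(181.8) = 388.2
  U: 624 − 1(181.8) = 442.2
  M: 0 + 1(181.8) = 181.8
  V: 0 + 1(181.8) = 181.8
  R: 354 (inert)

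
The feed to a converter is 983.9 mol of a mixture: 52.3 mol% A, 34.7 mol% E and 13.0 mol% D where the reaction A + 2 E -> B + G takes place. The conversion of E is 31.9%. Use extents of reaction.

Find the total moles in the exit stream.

E reacted = 0.319 × 341.4 = 108.9 mol; ν_E = −2, so ξ = 108.9/2 = 54.46 mol.
Outlet amounts (n = n₀ + ν ξ):
  A: 514.6 − 1(54.46) = 460.1
  E: 341.4 − 2(54.46) = 232.5
  B: 0 + 1(54.46) = 54.46
  G: 0 + 1(54.46) = 54.46
  D: 127.9 (inert)
Total out = 460.1 + 232.5 + 54.46 + 54.46 + 127.9 = 929.4 mol.

929 mol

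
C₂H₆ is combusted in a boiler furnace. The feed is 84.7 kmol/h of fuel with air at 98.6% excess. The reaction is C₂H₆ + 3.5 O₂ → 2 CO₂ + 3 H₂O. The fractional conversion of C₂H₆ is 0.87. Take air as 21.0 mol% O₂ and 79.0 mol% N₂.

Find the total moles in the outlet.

Stoichiometric O₂ = 3.5 × 84.7 = 296.4 kmol/h; O₂ fed = 296.4 × 1.986 = 588.7 kmol/h.
N₂ fed = 588.7 × 79/21 = 2215 kmol/h.
Fuel reacted = 0.87 × 84.7 → ξ = 73.69 kmol/h.
Outlet (n = n₀ + ν ξ):
  C₂H₆: 84.7 − 1(73.69) = 11.01
  O₂: 588.7 − 3.5(73.69) = 330.8
  N₂: 2215 (inert)
  CO₂: 0 + 2(73.69) = 147.4
  H₂O: 0 + 3(73.69) = 221.1
Total out = 11.01 + 330.8 + 2215 + 147.4 + 221.1 = 2925 kmol/h.

2930 kmol/h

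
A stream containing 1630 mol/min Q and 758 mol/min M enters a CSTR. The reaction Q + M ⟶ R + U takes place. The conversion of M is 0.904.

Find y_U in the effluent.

0.287

M reacted = 0.904 × 758 = 685.2 mol/min; ν_M = −1, so ξ = 685.2/1 = 685.2 mol/min.
Outlet amounts (n = n₀ + ν ξ):
  Q: 1630 − 1(685.2) = 944.8
  M: 758 − 1(685.2) = 72.77
  R: 0 + 1(685.2) = 685.2
  U: 0 + 1(685.2) = 685.2
Total out = 2388 mol/min; y_U = 685.2 / 2388 = 0.2869.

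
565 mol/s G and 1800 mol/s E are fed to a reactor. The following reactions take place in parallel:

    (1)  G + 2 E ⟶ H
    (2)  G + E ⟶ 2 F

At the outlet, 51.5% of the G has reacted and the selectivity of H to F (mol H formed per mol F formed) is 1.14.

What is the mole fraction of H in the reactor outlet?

0.103

Conversion of G: G consumed = 0.515 × 565 = 291 mol/s = 1ξ₁ + 1ξ₂.
Selectivity: 1ξ₁ / (2ξ₂) = 1.14 → ξ₁ = 2.28 ξ₂.
Substitute: (1·2.28 + 1) ξ₂ = 291 → ξ₂ = 88.71 mol/s, ξ₁ = 202.3 mol/s.
Outlet amounts (n = n₀ + Σ ν·ξ):
  G: 565 − 1(202.3) − 1(88.71) = 274
  E: 1800 − 2(202.3) − 1(88.71) = 1307
  H: 0 + 1(202.3) = 202.3
  F: 0 + 2(88.71) = 177.4
Total out = 1960 mol/s; y_H = 202.3 / 1960 = 0.1032.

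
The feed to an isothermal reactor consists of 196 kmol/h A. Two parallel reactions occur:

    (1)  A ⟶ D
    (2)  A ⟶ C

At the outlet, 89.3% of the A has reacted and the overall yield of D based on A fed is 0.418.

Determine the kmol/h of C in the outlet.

Yield of D: 1ξ₁ / 196 = 0.418 → ξ₁ = 81.93 kmol/h.
Conversion of A: 1ξ₁ + 1ξ₂ = 0.893 × 196 = 175 → ξ₂ = 93.1 kmol/h.
Outlet amounts (n = n₀ + Σ ν·ξ):
  A: 196 − 1(81.93) − 1(93.1) = 20.97
  D: 0 + 1(81.93) = 81.93
  C: 0 + 1(93.1) = 93.1

93.1 kmol/h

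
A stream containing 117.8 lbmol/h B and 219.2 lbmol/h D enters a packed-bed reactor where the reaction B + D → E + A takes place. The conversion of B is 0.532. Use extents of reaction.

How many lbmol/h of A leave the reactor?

B reacted = 0.532 × 117.8 = 62.67 lbmol/h; ν_B = −1, so ξ = 62.67/1 = 62.67 lbmol/h.
Outlet amounts (n = n₀ + ν ξ):
  B: 117.8 − 1(62.67) = 55.13
  D: 219.2 − 1(62.67) = 156.5
  E: 0 + 1(62.67) = 62.67
  A: 0 + 1(62.67) = 62.67

62.7 lbmol/h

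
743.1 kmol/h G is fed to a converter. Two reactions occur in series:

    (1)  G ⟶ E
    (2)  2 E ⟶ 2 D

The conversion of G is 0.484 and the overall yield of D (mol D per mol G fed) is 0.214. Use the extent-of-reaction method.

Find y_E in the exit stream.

0.27

Conversion of G: G consumed = 1ξ₁ = 0.484 × 743.1 → ξ₁ = 359.7 kmol/h.
Yield of D: 2ξ₂ / 743.1 = 0.214 → ξ₂ = 79.51 kmol/h.
Outlet amounts (n = n₀ + Σ ν·ξ):
  G: 743.1 − 1(359.7) = 383.4
  E: 0 + 1(359.7) − 2(79.51) = 200.6
  D: 0 + 2(79.51) = 159
Total out = 743.1 kmol/h; y_E = 200.6 / 743.1 = 0.27.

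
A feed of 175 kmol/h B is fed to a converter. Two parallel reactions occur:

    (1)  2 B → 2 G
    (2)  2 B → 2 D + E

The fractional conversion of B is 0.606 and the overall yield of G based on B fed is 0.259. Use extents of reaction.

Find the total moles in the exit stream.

Yield of G: 2ξ₁ / 175 = 0.259 → ξ₁ = 22.66 kmol/h.
Conversion of B: 2ξ₁ + 2ξ₂ = 0.606 × 175 = 106 → ξ₂ = 30.36 kmol/h.
Outlet amounts (n = n₀ + Σ ν·ξ):
  B: 175 − 2(22.66) − 2(30.36) = 68.95
  G: 0 + 2(22.66) = 45.33
  D: 0 + 2(30.36) = 60.72
  E: 0 + 1(30.36) = 30.36
Total out = 68.95 + 45.33 + 60.72 + 30.36 = 205.4 kmol/h.

205 kmol/h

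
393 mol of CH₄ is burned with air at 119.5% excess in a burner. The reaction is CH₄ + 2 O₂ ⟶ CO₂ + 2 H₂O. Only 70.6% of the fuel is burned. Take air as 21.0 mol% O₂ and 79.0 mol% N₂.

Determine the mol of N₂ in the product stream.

Stoichiometric O₂ = 2 × 393 = 786 mol; O₂ fed = 786 × 2.195 = 1725 mol.
N₂ fed = 1725 × 79/21 = 6490 mol.
Fuel reacted = 0.706 × 393 → ξ = 277.5 mol.
Outlet (n = n₀ + ν ξ):
  CH₄: 393 − 1(277.5) = 115.5
  O₂: 1725 − 2(277.5) = 1170
  N₂: 6490 (inert)
  CO₂: 0 + 1(277.5) = 277.5
  H₂O: 0 + 2(277.5) = 554.9

6490 mol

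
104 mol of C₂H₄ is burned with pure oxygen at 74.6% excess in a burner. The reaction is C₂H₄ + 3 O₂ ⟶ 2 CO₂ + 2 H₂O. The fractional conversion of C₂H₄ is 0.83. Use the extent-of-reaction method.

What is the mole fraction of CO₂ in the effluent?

0.266

Stoichiometric O₂ = 3 × 104 = 312 mol; O₂ fed = 312 × 1.746 = 544.8 mol.
Fuel reacted = 0.83 × 104 → ξ = 86.32 mol.
Outlet (n = n₀ + ν ξ):
  C₂H₄: 104 − 1(86.32) = 17.68
  O₂: 544.8 − 3(86.32) = 285.8
  CO₂: 0 + 2(86.32) = 172.6
  H₂O: 0 + 2(86.32) = 172.6
Total out = 648.8 mol; y_CO₂ = 172.6 / 648.8 = 0.2661.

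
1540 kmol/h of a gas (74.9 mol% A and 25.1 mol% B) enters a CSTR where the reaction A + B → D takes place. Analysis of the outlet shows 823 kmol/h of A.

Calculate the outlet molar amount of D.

330 kmol/h

For A: n = n₀ − 1ξ → 823 = 1153 − 1ξ, giving ξ = 330.5 kmol/h.
Outlet amounts (n = n₀ + ν ξ):
  A: 1153 − 1(330.5) = 823
  B: 386.5 − 1(330.5) = 56.08
  D: 0 + 1(330.5) = 330.5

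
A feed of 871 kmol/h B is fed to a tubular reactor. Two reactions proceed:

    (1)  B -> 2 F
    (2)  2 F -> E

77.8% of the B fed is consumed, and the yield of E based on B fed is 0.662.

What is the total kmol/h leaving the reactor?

972 kmol/h

Conversion of B: B consumed = 1ξ₁ = 0.778 × 871 → ξ₁ = 677.6 kmol/h.
Yield of E: 1ξ₂ / 871 = 0.662 → ξ₂ = 576.6 kmol/h.
Outlet amounts (n = n₀ + Σ ν·ξ):
  B: 871 − 1(677.6) = 193.4
  F: 0 + 2(677.6) − 2(576.6) = 202.1
  E: 0 + 1(576.6) = 576.6
Total out = 193.4 + 202.1 + 576.6 = 972 kmol/h.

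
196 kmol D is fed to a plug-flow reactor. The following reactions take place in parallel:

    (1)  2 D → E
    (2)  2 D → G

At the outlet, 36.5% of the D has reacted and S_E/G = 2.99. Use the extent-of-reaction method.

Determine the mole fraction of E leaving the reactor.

0.167

Conversion of D: D consumed = 0.365 × 196 = 71.54 kmol = 2ξ₁ + 2ξ₂.
Selectivity: 1ξ₁ / (1ξ₂) = 2.99 → ξ₁ = 2.99 ξ₂.
Substitute: (2·2.99 + 2) ξ₂ = 71.54 → ξ₂ = 8.965 kmol, ξ₁ = 26.81 kmol.
Outlet amounts (n = n₀ + Σ ν·ξ):
  D: 196 − 2(26.81) − 2(8.965) = 124.5
  E: 0 + 1(26.81) = 26.81
  G: 0 + 1(8.965) = 8.965
Total out = 160.2 kmol; y_E = 26.81 / 160.2 = 0.1673.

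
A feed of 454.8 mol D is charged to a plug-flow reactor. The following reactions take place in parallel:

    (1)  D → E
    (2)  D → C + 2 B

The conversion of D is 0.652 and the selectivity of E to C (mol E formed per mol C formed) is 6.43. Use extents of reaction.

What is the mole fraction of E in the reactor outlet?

Conversion of D: D consumed = 0.652 × 454.8 = 296.5 mol = 1ξ₁ + 1ξ₂.
Selectivity: 1ξ₁ / (1ξ₂) = 6.43 → ξ₁ = 6.43 ξ₂.
Substitute: (1·6.43 + 1) ξ₂ = 296.5 → ξ₂ = 39.91 mol, ξ₁ = 256.6 mol.
Outlet amounts (n = n₀ + Σ ν·ξ):
  D: 454.8 − 1(256.6) − 1(39.91) = 158.3
  E: 0 + 1(256.6) = 256.6
  C: 0 + 1(39.91) = 39.91
  B: 0 + 2(39.91) = 79.82
Total out = 534.6 mol; y_E = 256.6 / 534.6 = 0.48.

0.48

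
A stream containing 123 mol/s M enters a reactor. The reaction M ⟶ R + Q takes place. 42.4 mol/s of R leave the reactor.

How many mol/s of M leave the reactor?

For R: n = n₀ + 1ξ → 42.4 = 0 + 1ξ, giving ξ = 42.4 mol/s.
Outlet amounts (n = n₀ + ν ξ):
  M: 123 − 1(42.4) = 80.6
  R: 0 + 1(42.4) = 42.4
  Q: 0 + 1(42.4) = 42.4

80.6 mol/s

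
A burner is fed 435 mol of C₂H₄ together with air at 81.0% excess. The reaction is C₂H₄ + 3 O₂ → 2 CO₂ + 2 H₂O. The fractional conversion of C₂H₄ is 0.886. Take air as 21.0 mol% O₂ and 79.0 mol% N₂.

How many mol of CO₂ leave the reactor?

771 mol

Stoichiometric O₂ = 3 × 435 = 1305 mol; O₂ fed = 1305 × 1.810 = 2362 mol.
N₂ fed = 2362 × 79/21 = 8886 mol.
Fuel reacted = 0.886 × 435 → ξ = 385.4 mol.
Outlet (n = n₀ + ν ξ):
  C₂H₄: 435 − 1(385.4) = 49.59
  O₂: 2362 − 3(385.4) = 1206
  N₂: 8886 (inert)
  CO₂: 0 + 2(385.4) = 770.8
  H₂O: 0 + 2(385.4) = 770.8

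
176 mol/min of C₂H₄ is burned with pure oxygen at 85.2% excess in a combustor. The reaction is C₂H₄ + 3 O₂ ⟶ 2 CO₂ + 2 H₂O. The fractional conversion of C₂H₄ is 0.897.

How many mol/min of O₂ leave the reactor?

504 mol/min

Stoichiometric O₂ = 3 × 176 = 528 mol/min; O₂ fed = 528 × 1.852 = 977.9 mol/min.
Fuel reacted = 0.897 × 176 → ξ = 157.9 mol/min.
Outlet (n = n₀ + ν ξ):
  C₂H₄: 176 − 1(157.9) = 18.13
  O₂: 977.9 − 3(157.9) = 504.2
  CO₂: 0 + 2(157.9) = 315.7
  H₂O: 0 + 2(157.9) = 315.7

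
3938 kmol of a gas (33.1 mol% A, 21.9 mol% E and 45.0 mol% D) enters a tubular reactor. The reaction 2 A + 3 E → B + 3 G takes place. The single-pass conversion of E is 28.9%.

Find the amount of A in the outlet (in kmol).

1140 kmol

E reacted = 0.289 × 862.4 = 249.2 kmol; ν_E = −3, so ξ = 249.2/3 = 83.08 kmol.
Outlet amounts (n = n₀ + ν ξ):
  A: 1303 − 2(83.08) = 1137
  E: 862.4 − 3(83.08) = 613.2
  B: 0 + 1(83.08) = 83.08
  G: 0 + 3(83.08) = 249.2
  D: 1772 (inert)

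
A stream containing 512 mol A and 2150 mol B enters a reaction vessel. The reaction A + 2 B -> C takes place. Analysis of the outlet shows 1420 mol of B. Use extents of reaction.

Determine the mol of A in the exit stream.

For B: n = n₀ − 2ξ → 1420 = 2150 − 2ξ, giving ξ = 365 mol.
Outlet amounts (n = n₀ + ν ξ):
  A: 512 − 1(365) = 147
  B: 2150 − 2(365) = 1420
  C: 0 + 1(365) = 365

147 mol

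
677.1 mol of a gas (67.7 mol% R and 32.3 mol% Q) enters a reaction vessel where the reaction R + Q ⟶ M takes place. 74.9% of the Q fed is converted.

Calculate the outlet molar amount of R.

Q reacted = 0.749 × 218.7 = 163.8 mol; ν_Q = −1, so ξ = 163.8/1 = 163.8 mol.
Outlet amounts (n = n₀ + ν ξ):
  R: 458.4 − 1(163.8) = 294.6
  Q: 218.7 − 1(163.8) = 54.89
  M: 0 + 1(163.8) = 163.8

295 mol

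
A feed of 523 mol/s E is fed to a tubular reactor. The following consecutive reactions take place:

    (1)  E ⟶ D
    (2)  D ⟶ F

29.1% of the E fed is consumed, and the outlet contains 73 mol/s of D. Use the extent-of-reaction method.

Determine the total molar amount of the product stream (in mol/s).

Conversion of E: E consumed = 1ξ₁ = 0.291 × 523 → ξ₁ = 152.2 mol/s.
D balance: n_D = 0 + 1ξ₁ − 1ξ₂ = 73 → ξ₂ = (1·152.2 − 73)/1 = 79.19 mol/s.
Outlet amounts (n = n₀ + Σ ν·ξ):
  E: 523 − 1(152.2) = 370.8
  D: 0 + 1(152.2) − 1(79.19) = 73
  F: 0 + 1(79.19) = 79.19
Total out = 370.8 + 73 + 79.19 = 523 mol/s.

523 mol/s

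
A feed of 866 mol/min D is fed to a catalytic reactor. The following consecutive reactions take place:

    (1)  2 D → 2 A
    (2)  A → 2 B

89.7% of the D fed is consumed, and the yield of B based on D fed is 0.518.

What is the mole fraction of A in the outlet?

Conversion of D: D consumed = 2ξ₁ = 0.897 × 866 → ξ₁ = 388.4 mol/min.
Yield of B: 2ξ₂ / 866 = 0.518 → ξ₂ = 224.3 mol/min.
Outlet amounts (n = n₀ + Σ ν·ξ):
  D: 866 − 2(388.4) = 89.2
  A: 0 + 2(388.4) − 1(224.3) = 552.5
  B: 0 + 2(224.3) = 448.6
Total out = 1090 mol/min; y_A = 552.5 / 1090 = 0.5068.

0.507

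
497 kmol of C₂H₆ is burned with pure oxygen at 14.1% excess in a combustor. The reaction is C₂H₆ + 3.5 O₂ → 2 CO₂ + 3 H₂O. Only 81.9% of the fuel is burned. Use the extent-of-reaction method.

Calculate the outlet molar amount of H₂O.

Stoichiometric O₂ = 3.5 × 497 = 1740 kmol; O₂ fed = 1740 × 1.141 = 1985 kmol.
Fuel reacted = 0.819 × 497 → ξ = 407 kmol.
Outlet (n = n₀ + ν ξ):
  C₂H₆: 497 − 1(407) = 89.96
  O₂: 1985 − 3.5(407) = 560.1
  CO₂: 0 + 2(407) = 814.1
  H₂O: 0 + 3(407) = 1221

1220 kmol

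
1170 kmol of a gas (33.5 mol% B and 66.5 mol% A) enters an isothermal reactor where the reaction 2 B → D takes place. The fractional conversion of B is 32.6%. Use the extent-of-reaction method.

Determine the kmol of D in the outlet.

63.9 kmol

B reacted = 0.326 × 391.9 = 127.8 kmol; ν_B = −2, so ξ = 127.8/2 = 63.89 kmol.
Outlet amounts (n = n₀ + ν ξ):
  B: 391.9 − 2(63.89) = 264.2
  D: 0 + 1(63.89) = 63.89
  A: 778 (inert)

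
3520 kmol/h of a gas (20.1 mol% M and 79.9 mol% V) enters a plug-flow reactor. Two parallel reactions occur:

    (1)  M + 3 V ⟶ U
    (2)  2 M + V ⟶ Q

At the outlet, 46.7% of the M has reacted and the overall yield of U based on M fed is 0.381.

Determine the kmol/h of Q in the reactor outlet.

30.4 kmol/h

Yield of U: 1ξ₁ / 707.5 = 0.381 → ξ₁ = 269.6 kmol/h.
Conversion of M: 1ξ₁ + 2ξ₂ = 0.467 × 707.5 = 330.4 → ξ₂ = 30.42 kmol/h.
Outlet amounts (n = n₀ + Σ ν·ξ):
  M: 707.5 − 1(269.6) − 2(30.42) = 377.1
  V: 2812 − 3(269.6) − 1(30.42) = 1973
  U: 0 + 1(269.6) = 269.6
  Q: 0 + 1(30.42) = 30.42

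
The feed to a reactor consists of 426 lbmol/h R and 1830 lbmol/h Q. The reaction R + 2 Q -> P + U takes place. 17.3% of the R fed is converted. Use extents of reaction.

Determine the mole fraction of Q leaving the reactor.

0.771

R reacted = 0.173 × 426 = 73.7 lbmol/h; ν_R = −1, so ξ = 73.7/1 = 73.7 lbmol/h.
Outlet amounts (n = n₀ + ν ξ):
  R: 426 − 1(73.7) = 352.3
  Q: 1830 − 2(73.7) = 1683
  P: 0 + 1(73.7) = 73.7
  U: 0 + 1(73.7) = 73.7
Total out = 2182 lbmol/h; y_Q = 1683 / 2182 = 0.771.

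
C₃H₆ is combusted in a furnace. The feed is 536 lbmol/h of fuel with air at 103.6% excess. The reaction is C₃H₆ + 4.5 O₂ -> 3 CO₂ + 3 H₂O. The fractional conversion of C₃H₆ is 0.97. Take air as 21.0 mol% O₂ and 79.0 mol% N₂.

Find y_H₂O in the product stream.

0.0645

Stoichiometric O₂ = 4.5 × 536 = 2412 lbmol/h; O₂ fed = 2412 × 2.036 = 4911 lbmol/h.
N₂ fed = 4911 × 79/21 = 18470 lbmol/h.
Fuel reacted = 0.97 × 536 → ξ = 519.9 lbmol/h.
Outlet (n = n₀ + ν ξ):
  C₃H₆: 536 − 1(519.9) = 16.08
  O₂: 4911 − 4.5(519.9) = 2571
  N₂: 18470 (inert)
  CO₂: 0 + 3(519.9) = 1560
  H₂O: 0 + 3(519.9) = 1560
Total out = 24180 lbmol/h; y_H₂O = 1560 / 24180 = 0.0645.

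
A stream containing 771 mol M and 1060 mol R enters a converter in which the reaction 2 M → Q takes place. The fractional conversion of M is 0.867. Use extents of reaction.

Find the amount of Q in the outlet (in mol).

M reacted = 0.867 × 771 = 668.5 mol; ν_M = −2, so ξ = 668.5/2 = 334.2 mol.
Outlet amounts (n = n₀ + ν ξ):
  M: 771 − 2(334.2) = 102.5
  Q: 0 + 1(334.2) = 334.2
  R: 1060 (inert)

334 mol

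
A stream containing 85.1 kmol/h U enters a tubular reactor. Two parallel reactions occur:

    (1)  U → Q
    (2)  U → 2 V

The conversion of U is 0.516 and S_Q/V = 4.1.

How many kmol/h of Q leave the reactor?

Conversion of U: U consumed = 0.516 × 85.1 = 43.91 kmol/h = 1ξ₁ + 1ξ₂.
Selectivity: 1ξ₁ / (2ξ₂) = 4.1 → ξ₁ = 8.2 ξ₂.
Substitute: (1·8.2 + 1) ξ₂ = 43.91 → ξ₂ = 4.773 kmol/h, ξ₁ = 39.14 kmol/h.
Outlet amounts (n = n₀ + Σ ν·ξ):
  U: 85.1 − 1(39.14) − 1(4.773) = 41.19
  Q: 0 + 1(39.14) = 39.14
  V: 0 + 2(4.773) = 9.546

39.1 kmol/h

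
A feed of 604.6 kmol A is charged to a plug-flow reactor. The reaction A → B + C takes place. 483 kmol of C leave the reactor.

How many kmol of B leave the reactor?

For C: n = n₀ + 1ξ → 483 = 0 + 1ξ, giving ξ = 483 kmol.
Outlet amounts (n = n₀ + ν ξ):
  A: 604.6 − 1(483) = 121.6
  B: 0 + 1(483) = 483
  C: 0 + 1(483) = 483

483 kmol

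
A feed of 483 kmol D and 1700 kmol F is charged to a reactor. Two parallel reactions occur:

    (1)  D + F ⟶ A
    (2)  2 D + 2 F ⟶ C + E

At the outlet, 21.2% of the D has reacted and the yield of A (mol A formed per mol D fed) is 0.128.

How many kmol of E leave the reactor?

20.3 kmol

Yield of A: 1ξ₁ / 483 = 0.128 → ξ₁ = 61.82 kmol.
Conversion of D: 1ξ₁ + 2ξ₂ = 0.212 × 483 = 102.4 → ξ₂ = 20.29 kmol.
Outlet amounts (n = n₀ + Σ ν·ξ):
  D: 483 − 1(61.82) − 2(20.29) = 380.6
  F: 1700 − 1(61.82) − 2(20.29) = 1598
  A: 0 + 1(61.82) = 61.82
  C: 0 + 1(20.29) = 20.29
  E: 0 + 1(20.29) = 20.29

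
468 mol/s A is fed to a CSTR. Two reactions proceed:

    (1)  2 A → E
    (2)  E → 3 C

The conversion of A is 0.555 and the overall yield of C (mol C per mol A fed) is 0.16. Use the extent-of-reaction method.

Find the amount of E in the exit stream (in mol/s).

105 mol/s

Conversion of A: A consumed = 2ξ₁ = 0.555 × 468 → ξ₁ = 129.9 mol/s.
Yield of C: 3ξ₂ / 468 = 0.16 → ξ₂ = 24.96 mol/s.
Outlet amounts (n = n₀ + Σ ν·ξ):
  A: 468 − 2(129.9) = 208.3
  E: 0 + 1(129.9) − 1(24.96) = 104.9
  C: 0 + 3(24.96) = 74.88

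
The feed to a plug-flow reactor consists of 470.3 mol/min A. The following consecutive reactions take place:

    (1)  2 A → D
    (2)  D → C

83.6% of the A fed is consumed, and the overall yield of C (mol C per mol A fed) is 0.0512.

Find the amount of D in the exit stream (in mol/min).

173 mol/min

Conversion of A: A consumed = 2ξ₁ = 0.836 × 470.3 → ξ₁ = 196.6 mol/min.
Yield of C: 1ξ₂ / 470.3 = 0.0512 → ξ₂ = 24.08 mol/min.
Outlet amounts (n = n₀ + Σ ν·ξ):
  A: 470.3 − 2(196.6) = 77.13
  D: 0 + 1(196.6) − 1(24.08) = 172.5
  C: 0 + 1(24.08) = 24.08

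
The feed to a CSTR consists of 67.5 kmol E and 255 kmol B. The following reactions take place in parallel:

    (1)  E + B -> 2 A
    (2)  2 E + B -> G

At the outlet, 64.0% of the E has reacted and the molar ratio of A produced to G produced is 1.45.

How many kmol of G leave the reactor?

Conversion of E: E consumed = 0.64 × 67.5 = 43.2 kmol = 1ξ₁ + 2ξ₂.
Selectivity: 2ξ₁ / (1ξ₂) = 1.45 → ξ₁ = 0.725 ξ₂.
Substitute: (1·0.725 + 2) ξ₂ = 43.2 → ξ₂ = 15.85 kmol, ξ₁ = 11.49 kmol.
Outlet amounts (n = n₀ + Σ ν·ξ):
  E: 67.5 − 1(11.49) − 2(15.85) = 24.3
  B: 255 − 1(11.49) − 1(15.85) = 227.7
  A: 0 + 2(11.49) = 22.99
  G: 0 + 1(15.85) = 15.85

15.9 kmol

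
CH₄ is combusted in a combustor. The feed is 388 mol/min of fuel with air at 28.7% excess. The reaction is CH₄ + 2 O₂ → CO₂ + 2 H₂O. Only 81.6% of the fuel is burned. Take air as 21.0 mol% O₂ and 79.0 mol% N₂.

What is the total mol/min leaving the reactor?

5140 mol/min

Stoichiometric O₂ = 2 × 388 = 776 mol/min; O₂ fed = 776 × 1.287 = 998.7 mol/min.
N₂ fed = 998.7 × 79/21 = 3757 mol/min.
Fuel reacted = 0.816 × 388 → ξ = 316.6 mol/min.
Outlet (n = n₀ + ν ξ):
  CH₄: 388 − 1(316.6) = 71.39
  O₂: 998.7 − 2(316.6) = 365.5
  N₂: 3757 (inert)
  CO₂: 0 + 1(316.6) = 316.6
  H₂O: 0 + 2(316.6) = 633.2
Total out = 71.39 + 365.5 + 3757 + 316.6 + 633.2 = 5144 mol/min.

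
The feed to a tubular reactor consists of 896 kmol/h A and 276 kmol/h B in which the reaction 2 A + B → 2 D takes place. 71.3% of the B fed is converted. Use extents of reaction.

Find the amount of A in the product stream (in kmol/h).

B reacted = 0.713 × 276 = 196.8 kmol/h; ν_B = −1, so ξ = 196.8/1 = 196.8 kmol/h.
Outlet amounts (n = n₀ + ν ξ):
  A: 896 − 2(196.8) = 502.4
  B: 276 − 1(196.8) = 79.21
  D: 0 + 2(196.8) = 393.6

502 kmol/h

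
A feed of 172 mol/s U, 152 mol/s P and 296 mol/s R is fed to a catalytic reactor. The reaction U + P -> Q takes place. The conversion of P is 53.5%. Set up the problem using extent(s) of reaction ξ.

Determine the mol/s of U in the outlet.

90.7 mol/s

P reacted = 0.535 × 152 = 81.32 mol/s; ν_P = −1, so ξ = 81.32/1 = 81.32 mol/s.
Outlet amounts (n = n₀ + ν ξ):
  U: 172 − 1(81.32) = 90.68
  P: 152 − 1(81.32) = 70.68
  Q: 0 + 1(81.32) = 81.32
  R: 296 (inert)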